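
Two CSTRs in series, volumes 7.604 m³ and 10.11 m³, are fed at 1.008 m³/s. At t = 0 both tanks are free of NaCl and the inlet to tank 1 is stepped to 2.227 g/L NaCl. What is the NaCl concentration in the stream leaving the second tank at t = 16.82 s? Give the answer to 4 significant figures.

1.274 g/L

Time constants: τᵢ = Vᵢ/Q for each well-mixed tank.
τ₁ = 7.604/1.008 = 7.54365 s; τ₂ = 10.11/1.008 = 10.0298 s.
Tank 1: C₁ = C_in(1 − e^(−t/τ₁)). Tank 2 (τ₁ ≠ τ₂): C₂ = C_in[1 − (τ₁ e^(−t/τ₁) − τ₂ e^(−t/τ₂))/(τ₁ − τ₂)].
At t = 16.82: e^(−t/τ₁) = 0.107562, e^(−t/τ₂) = 0.186932.
C₂ = 2.227·[1 − (7.54365·0.107562 − 10.0298·0.186932)/(-2.48611)] = 2.227·0.572233 = 1.27436 g/L.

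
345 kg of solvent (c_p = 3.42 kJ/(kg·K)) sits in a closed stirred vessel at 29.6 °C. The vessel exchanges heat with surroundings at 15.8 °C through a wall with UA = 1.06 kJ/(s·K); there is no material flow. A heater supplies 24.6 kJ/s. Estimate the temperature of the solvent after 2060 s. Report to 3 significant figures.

37.5 °C

First-law balance (no shaft work): M c_p dT/dt = −UA(T − T_amb) + Q̇.
dT/dt = (T_ss − T)/τ with T_ss = T_amb + Q̇/UA = 15.8 + 24.6/1.06 = 39.008 °C, τ = M c_p/UA = 345·3.42/1.06 = 1113.1 s.
Integrating: T(t) = T_ss + (T₀ − T_ss) e^(−t/τ).
T(2060) = 39.008 + (-9.4075)·0.15713 = 37.529 °C.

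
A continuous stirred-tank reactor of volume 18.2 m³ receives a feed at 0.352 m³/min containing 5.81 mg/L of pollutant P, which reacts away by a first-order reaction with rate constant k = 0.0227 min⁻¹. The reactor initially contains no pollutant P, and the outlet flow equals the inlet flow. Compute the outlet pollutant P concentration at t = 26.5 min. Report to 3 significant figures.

Species balance: V dC/dt = Q C_in − Q C − k V C.
This is linear with rate a = Q/V + k = 0.042041 min⁻¹.
C_ss = Q C_in/(Q + kV) = 2.6729 mg/L; C(t) = C_ss + (C₀ − C_ss) e^(−a t).
C(26.5) = 2.6729 + (-2.6729)·e^(−0.042041·26.5) = 2.6729 + (-2.6729)·0.32822 = 1.7956 mg/L.

1.80 mg/L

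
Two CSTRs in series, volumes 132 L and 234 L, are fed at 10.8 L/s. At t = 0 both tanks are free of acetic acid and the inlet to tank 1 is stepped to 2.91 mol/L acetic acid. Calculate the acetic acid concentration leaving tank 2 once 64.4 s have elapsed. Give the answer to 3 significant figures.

Time constants: τᵢ = Vᵢ/Q for each well-mixed tank.
τ₁ = 132/10.8 = 12.222 s; τ₂ = 234/10.8 = 21.667 s.
Tank 1: C₁ = C_in(1 − e^(−t/τ₁)). Tank 2 (τ₁ ≠ τ₂): C₂ = C_in[1 − (τ₁ e^(−t/τ₁) − τ₂ e^(−t/τ₂))/(τ₁ − τ₂)].
At t = 64.4: e^(−t/τ₁) = 0.0051483, e^(−t/τ₂) = 0.051185.
C₂ = 2.91·[1 − (12.222·0.0051483 − 21.667·0.051185)/(-9.4444)] = 2.91·0.88924 = 2.5877 mol/L.

2.59 mol/L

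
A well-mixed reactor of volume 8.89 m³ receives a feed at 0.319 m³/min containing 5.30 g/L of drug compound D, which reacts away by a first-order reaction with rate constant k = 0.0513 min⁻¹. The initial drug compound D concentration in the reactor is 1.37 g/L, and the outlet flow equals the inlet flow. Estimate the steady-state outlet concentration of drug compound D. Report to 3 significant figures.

V dC/dt = Q(C_in − C) − k V C.
At steady state: 0 = Q C_in − (Q + kV) C_ss, so C_ss = Q C_in/(Q + kV).
C_ss = 0.319·5.30/(0.319 + 0.0513·8.89) = 1.6907/0.77506 = 2.1814 g/L.

2.18 g/L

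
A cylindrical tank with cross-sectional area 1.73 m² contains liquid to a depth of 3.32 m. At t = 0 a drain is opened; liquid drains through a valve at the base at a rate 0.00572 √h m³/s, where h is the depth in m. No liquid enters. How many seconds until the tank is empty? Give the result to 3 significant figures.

1100 s

A dh/dt = −Q_out = −0.00572 √h.
This is separable: 2 d(√h)/dt = −0.00572/A, so √h = √h₀ − (0.00572/(2A)) t.
Set h = 0: 2√h₀ = (0.00572/A) t_empty ⇒ t_empty = 2A√h₀/0.00572.
t_empty = 2·1.73·√3.32/0.00572 = 3.4600·1.8221/0.00572 = 1102.2 s.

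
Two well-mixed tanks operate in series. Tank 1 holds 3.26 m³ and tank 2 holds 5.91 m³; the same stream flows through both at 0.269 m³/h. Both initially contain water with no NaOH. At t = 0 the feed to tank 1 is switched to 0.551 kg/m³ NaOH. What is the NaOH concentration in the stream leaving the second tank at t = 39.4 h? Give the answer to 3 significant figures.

Each tank obeys Vᵢ dCᵢ/dt = Q(Cᵢ₋₁ − Cᵢ), so τᵢ = Vᵢ/Q.
τ₁ = 3.26/0.269 = 12.119 h; τ₂ = 5.91/0.269 = 21.970 h.
Solving the cascade with C₁(0)=C₂(0)=0 gives C₂(t) = C_in[1 − (τ₁ e^(−t/τ₁) − τ₂ e^(−t/τ₂))/(τ₁ − τ₂)].
At t = 39.4: e^(−t/τ₁) = 0.038731, e^(−t/τ₂) = 0.16640.
C₂ = 0.551·[1 − (12.119·0.038731 − 21.970·0.16640)/(-9.8513)] = 0.551·0.67653 = 0.37277 kg/m³.

0.373 kg/m³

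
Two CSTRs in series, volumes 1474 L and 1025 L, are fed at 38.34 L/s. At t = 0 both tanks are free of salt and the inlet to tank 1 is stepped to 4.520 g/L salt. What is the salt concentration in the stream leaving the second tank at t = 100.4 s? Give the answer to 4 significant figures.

Species balance on tank i: dCᵢ/dt = (Cᵢ₋₁ − Cᵢ)/τᵢ with τᵢ = Vᵢ/Q.
τ₁ = 1474/38.34 = 38.4455 s; τ₂ = 1025/38.34 = 26.7345 s.
Tank 1: C₁ = C_in(1 − e^(−t/τ₁)). Tank 2 (τ₁ ≠ τ₂): C₂ = C_in[1 − (τ₁ e^(−t/τ₁) − τ₂ e^(−t/τ₂))/(τ₁ − τ₂)].
At t = 100.4: e^(−t/τ₁) = 0.0734251, e^(−t/τ₂) = 0.0233899.
C₂ = 4.520·[1 − (38.4455·0.0734251 − 26.7345·0.0233899)/(11.7110)] = 4.520·0.812352 = 3.67183 g/L.

3.672 g/L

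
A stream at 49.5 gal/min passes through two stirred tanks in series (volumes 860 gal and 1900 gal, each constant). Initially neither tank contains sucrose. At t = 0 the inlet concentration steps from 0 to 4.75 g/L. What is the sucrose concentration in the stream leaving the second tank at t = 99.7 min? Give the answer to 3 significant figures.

4.12 g/L

Time constants: τᵢ = Vᵢ/Q for each well-mixed tank.
τ₁ = 860/49.5 = 17.374 min; τ₂ = 1900/49.5 = 38.384 min.
Tank 1: C₁ = C_in(1 − e^(−t/τ₁)). Tank 2 (τ₁ ≠ τ₂): C₂ = C_in[1 − (τ₁ e^(−t/τ₁) − τ₂ e^(−t/τ₂))/(τ₁ − τ₂)].
At t = 99.7: e^(−t/τ₁) = 0.0032194, e^(−t/τ₂) = 0.074463.
C₂ = 4.75·[1 − (17.374·0.0032194 − 38.384·0.074463)/(-21.010)] = 4.75·0.86662 = 4.1165 g/L.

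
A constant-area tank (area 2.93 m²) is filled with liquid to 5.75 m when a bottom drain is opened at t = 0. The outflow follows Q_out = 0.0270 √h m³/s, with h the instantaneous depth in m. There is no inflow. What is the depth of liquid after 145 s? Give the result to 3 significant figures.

2.99 m

With no inflow, A dh/dt = −0.0270 √h.
∫ h^(−1/2) dh = −(0.0270/A) ∫ dt, giving 2√h = 2√h₀ − (0.0270/A) t.
√h = √5.75 − 0.0270·145/(2·2.93) = 2.3979 − 0.66809 = 1.7298.
h = 1.7298² = 2.9923 m.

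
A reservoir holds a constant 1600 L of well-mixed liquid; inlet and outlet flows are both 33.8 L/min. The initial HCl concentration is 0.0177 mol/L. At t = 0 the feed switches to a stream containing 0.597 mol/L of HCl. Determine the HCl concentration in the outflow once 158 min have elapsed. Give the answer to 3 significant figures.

Mass balance on the solute (V constant): V dC/dt = Q(C_in − C).
Rewrite as dC/dt + C/τ = C_in/τ, τ = V/Q = 47.337 min.
This is linear first-order; C(t) = C_in + (C₀ − C_in) e^(−t/τ).
C(158) = 0.597 + (0.0177 − 0.597)·e^(−158/47.337) = 0.597 + (-0.57930)·0.035517 = 0.57643 mol/L.

0.576 mol/L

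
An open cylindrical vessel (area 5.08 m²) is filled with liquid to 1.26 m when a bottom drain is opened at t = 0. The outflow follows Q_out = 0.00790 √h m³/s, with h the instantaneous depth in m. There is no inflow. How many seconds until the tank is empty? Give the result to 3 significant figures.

1440 s

With no inflow, A dh/dt = −0.00790 √h.
Separate and integrate: 2(√h − √h₀) = −(0.00790/A) t.
Tank is empty when √h = 0: t_empty = 2A√h₀/0.00790.
t_empty = 2·5.08·√1.26/0.00790 = 10.160·1.1225/0.00790 = 1443.6 s.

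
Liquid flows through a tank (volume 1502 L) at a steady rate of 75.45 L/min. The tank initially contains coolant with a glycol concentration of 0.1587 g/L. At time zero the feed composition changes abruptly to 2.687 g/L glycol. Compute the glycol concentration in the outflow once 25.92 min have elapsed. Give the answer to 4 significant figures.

1.999 g/L

Species balance on the tank: V dC/dt = Q(C_in − C).
Time constant τ = V/Q = 1502/75.45 = 19.9072 min.
This is linear first-order; C(t) = C_in + (C₀ − C_in) e^(−t/τ).
C(25.92) = 2.687 + (0.1587 − 2.687)·e^(−25.92/19.9072) = 2.687 + (-2.52830)·0.271976 = 1.99936 g/L.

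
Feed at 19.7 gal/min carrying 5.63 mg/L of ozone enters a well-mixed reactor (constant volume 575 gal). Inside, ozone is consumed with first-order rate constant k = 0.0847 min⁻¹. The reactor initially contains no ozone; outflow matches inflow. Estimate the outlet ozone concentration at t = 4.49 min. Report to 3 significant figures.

Species balance: V dC/dt = Q C_in − Q C − k V C.
dC/dt = (Q/V) C_in − (Q/V + k) C; effective rate a = Q/V + k = 0.034261 + 0.0847 = 0.11896 min⁻¹.
C_ss = Q C_in/(Q + kV) = 1.6214 mg/L; C(t) = C_ss + (C₀ − C_ss) e^(−a t).
C(4.49) = 1.6214 + (-1.6214)·e^(−0.11896·4.49) = 1.6214 + (-1.6214)·0.58618 = 0.67099 mg/L.

0.671 mg/L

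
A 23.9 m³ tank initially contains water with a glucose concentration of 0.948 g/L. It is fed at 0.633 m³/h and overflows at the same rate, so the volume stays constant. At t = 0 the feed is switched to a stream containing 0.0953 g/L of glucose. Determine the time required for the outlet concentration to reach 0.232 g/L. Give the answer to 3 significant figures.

69.1 h

Accumulation = in − out for the solute gives V dC/dt = Q(C_in − C), so τ = V/Q = 37.757 h.
C(t) = C_in + (C₀ − C_in) e^(−t/τ). Set C = 0.232 and solve for t:
e^(−t/τ) = (C − C_in)/(C₀ − C_in) = (0.232 − 0.0953)/(0.948 − 0.0953) = 0.16031
t = −τ ln(…) = 37.757 × 1.8306 = 69.118 h.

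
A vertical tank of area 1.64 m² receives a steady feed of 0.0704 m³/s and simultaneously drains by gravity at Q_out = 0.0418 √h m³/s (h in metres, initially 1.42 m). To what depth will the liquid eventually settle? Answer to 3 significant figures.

2.84 m

Level balance: A dh/dt = 0.0704 − 0.0418 √h. Setting dh/dt = 0:
Q_in = 0.0418 √h_ss ⇒ √h_ss = 0.0704/0.0418 = 1.6842.
h_ss = 1.6842² = 2.8366 m. (Since h₀ = 1.42 m < h_ss, the level will rise toward this value.)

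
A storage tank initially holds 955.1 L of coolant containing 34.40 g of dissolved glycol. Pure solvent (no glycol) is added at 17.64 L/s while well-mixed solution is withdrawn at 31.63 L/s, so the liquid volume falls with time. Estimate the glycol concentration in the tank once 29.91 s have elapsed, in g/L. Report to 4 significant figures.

Let m(t) be the amount of glycol. Volume: V(t) = V₀ + (Q_in − Q_out) t = 955.1 − 13.9900 t; V(29.91) = 536.659 L.
Species balance (pure solvent in): dm/dt = −Q_out · m/V(t).
Separate: dm/m = −Q_out dt/V(t) ⇒ ln(m/m₀) = −(Q_out/(Q_in−Q_out)) ln(V/V₀).
m = m₀ (V₀/V)^(Q_out/(Q_in−Q_out)) = 34.40 × (955.1/536.659)^(-2.26090) = 9.34418 g.
C = m/V = 9.34418/536.659 = 0.0174118 g/L.

0.01741 g/L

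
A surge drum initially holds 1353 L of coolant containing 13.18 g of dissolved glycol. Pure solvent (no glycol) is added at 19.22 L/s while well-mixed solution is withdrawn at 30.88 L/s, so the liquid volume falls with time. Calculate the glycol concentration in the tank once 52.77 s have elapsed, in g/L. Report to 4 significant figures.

Let m(t) be the amount of glycol. Volume: V(t) = V₀ + (Q_in − Q_out) t = 1353 − 11.6600 t; V(52.77) = 737.702 L.
No glycol enters, so dm/dt = −Q_out · (m/V).
dm/m = −Q_out dt/(V₀ − 11.6600 t); integrating gives ln(m/m₀) = −(Q_out/(Q_in−Q_out)) ln(V/V₀).
m = m₀ (V₀/V)^(Q_out/(Q_in−Q_out)) = 13.18 × (1353/737.702)^(-2.64837) = 2.64417 g.
C = m/V = 2.64417/737.702 = 0.00358434 g/L.

0.003584 g/L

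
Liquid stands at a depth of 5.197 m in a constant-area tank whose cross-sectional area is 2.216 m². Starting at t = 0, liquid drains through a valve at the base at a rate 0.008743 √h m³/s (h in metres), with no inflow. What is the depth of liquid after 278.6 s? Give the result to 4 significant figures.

A dh/dt = −Q_out = −0.008743 √h.
Separate and integrate: 2(√h − √h₀) = −(0.008743/A) t.
√h = √5.197 − 0.008743·278.6/(2·2.216) = 2.27969 − 0.549594 = 1.73010.
h = 1.73010² = 2.99324 m.

2.993 m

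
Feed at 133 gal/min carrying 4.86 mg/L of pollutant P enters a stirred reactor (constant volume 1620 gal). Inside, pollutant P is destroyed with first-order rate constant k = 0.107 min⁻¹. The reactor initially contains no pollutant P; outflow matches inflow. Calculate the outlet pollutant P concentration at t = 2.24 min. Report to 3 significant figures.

0.729 mg/L

Species balance: V dC/dt = Q C_in − Q C − k V C.
This is linear with rate a = Q/V + k = 0.18910 min⁻¹.
C_ss = Q C_in/(Q + kV) = 2.1100 mg/L; C(t) = C_ss + (C₀ − C_ss) e^(−a t).
C(2.24) = 2.1100 + (-2.1100)·e^(−0.18910·2.24) = 2.1100 + (-2.1100)·0.65470 = 0.72859 mg/L.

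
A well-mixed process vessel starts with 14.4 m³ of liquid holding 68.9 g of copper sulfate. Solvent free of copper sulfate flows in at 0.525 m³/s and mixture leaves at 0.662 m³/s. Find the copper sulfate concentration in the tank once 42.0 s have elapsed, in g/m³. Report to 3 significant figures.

Total volume: dV/dt = Q_in − Q_out = -0.13700 m³/s, so V(t) = 14.4 − 0.13700 t and V(42.0) = 8.6460 m³.
No copper sulfate enters, so dm/dt = −Q_out · (m/V).
Separate: dm/m = −Q_out dt/V(t) ⇒ ln(m/m₀) = −(Q_out/(Q_in−Q_out)) ln(V/V₀).
m = m₀ (V₀/V)^(Q_out/(Q_in−Q_out)) = 68.9 × (14.4/8.6460)^(-4.8321) = 5.8570 g.
C = m/V = 5.8570/8.6460 = 0.67743 g/m³.

0.677 g/m³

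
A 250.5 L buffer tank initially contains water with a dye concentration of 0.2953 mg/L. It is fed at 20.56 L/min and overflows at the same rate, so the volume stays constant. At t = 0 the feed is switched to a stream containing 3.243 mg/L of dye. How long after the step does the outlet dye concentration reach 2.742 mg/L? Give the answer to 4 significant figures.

21.59 min

Species balance: V dC/dt = Q(C_in − C) ⇒ τ = V/Q = 12.1839 min.
C(t) = C_in + (C₀ − C_in) e^(−t/τ). Set C = 2.742 and solve for t:
e^(−t/τ) = (C − C_in)/(C₀ − C_in) = (2.742 − 3.243)/(0.2953 − 3.243) = 0.169963
t = −τ ln(…) = 12.1839 × 1.77217 = 21.5919 min.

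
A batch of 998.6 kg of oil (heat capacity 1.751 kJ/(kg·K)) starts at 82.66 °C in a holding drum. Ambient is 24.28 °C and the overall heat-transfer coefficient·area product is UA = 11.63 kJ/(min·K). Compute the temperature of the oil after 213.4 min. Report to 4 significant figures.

38.40 °C

Heat balance on the well-mixed liquid: M c_p dT/dt = −UA(T − T_amb).
dT/dt = (T_ss − T)/τ with T_ss = T_amb = 24.2800 °C, τ = M c_p/UA = 998.6·1.751/11.63 = 150.348 min.
T approaches T_ss exponentially: T(t) = T_ss + (T₀ − T_ss) e^(−t/τ).
T(213.4) = 24.2800 + (58.3800)·0.241866 = 38.4001 °C.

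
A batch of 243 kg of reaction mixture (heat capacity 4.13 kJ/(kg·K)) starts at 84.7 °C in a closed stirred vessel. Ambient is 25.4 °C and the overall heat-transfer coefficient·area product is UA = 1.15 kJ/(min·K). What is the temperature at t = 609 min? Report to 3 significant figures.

54.9 °C

Lumped-capacitance energy balance: M c_p dT/dt = UA(T_amb − T).
dT/dt = (T_ss − T)/τ with T_ss = T_amb = 25.400 °C, τ = M c_p/UA = 243·4.13/1.15 = 872.69 min.
T approaches T_ss exponentially: T(t) = T_ss + (T₀ − T_ss) e^(−t/τ).
T(609) = 25.400 + (59.300)·0.49766 = 54.911 °C.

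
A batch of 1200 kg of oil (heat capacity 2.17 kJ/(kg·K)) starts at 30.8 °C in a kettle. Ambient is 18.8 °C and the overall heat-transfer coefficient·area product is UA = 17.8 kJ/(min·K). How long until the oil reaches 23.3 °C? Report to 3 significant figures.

Lumped-capacitance energy balance: M c_p dT/dt = UA(T_amb − T).
τ = M c_p/UA = 146.29 min; T_ss = T_amb = 18.800 °C.
T(t) = T_ss + (T₀ − T_ss)e^(−t/τ); set T = 23.3:
t = −τ ln[(T − T_ss)/(T₀ − T_ss)] = −146.29 · ln(0.37500) = 143.49 min.

143 min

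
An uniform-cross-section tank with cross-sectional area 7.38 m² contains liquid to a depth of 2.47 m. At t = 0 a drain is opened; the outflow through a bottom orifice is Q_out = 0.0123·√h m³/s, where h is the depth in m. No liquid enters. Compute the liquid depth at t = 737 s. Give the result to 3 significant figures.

0.917 m

A dh/dt = −Q_out = −0.0123 √h.
∫ h^(−1/2) dh = −(0.0123/A) ∫ dt, giving 2√h = 2√h₀ − (0.0123/A) t.
√h = √2.47 − 0.0123·737/(2·7.38) = 1.5716 − 0.61417 = 0.95746.
h = 0.95746² = 0.91672 m.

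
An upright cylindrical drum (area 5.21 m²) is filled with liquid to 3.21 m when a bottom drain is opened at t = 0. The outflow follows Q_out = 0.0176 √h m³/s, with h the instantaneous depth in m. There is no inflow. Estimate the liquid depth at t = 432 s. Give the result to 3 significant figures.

1.13 m

With no inflow, A dh/dt = −0.0176 √h.
Separate and integrate: 2(√h − √h₀) = −(0.0176/A) t.
√h = √3.21 − 0.0176·432/(2·5.21) = 1.7916 − 0.72967 = 1.0620.
h = 1.0620² = 1.1278 m.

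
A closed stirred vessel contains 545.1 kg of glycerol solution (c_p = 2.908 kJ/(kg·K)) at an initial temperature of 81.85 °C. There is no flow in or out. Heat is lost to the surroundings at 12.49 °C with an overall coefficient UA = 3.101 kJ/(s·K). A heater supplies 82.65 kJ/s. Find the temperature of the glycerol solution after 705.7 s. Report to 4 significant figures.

Unsteady energy balance on the tank contents: M c_p dT/dt = −UA(T − T_amb) + Q̇.
dT/dt = (T_ss − T)/τ with T_ss = T_amb + Q̇/UA = 12.49 + 82.65/3.101 = 39.1427 °C, τ = M c_p/UA = 545.1·2.908/3.101 = 511.174 s.
Integrating: T(t) = T_ss + (T₀ − T_ss) e^(−t/τ).
T(705.7) = 39.1427 + (42.7073)·0.251441 = 49.8811 °C.

49.88 °C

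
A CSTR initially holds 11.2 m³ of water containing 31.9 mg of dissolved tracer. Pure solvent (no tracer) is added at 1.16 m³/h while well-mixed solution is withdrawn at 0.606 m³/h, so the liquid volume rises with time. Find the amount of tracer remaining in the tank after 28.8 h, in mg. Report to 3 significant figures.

12.1 mg

Let m(t) be the amount of tracer. Volume: V(t) = V₀ + (Q_in − Q_out) t = 11.2 + 0.55400 t; V(28.8) = 27.155 m³.
Species balance (pure solvent in): dm/dt = −Q_out · m/V(t).
dm/m = −Q_out dt/(V₀ + 0.55400 t); integrating gives ln(m/m₀) = −(Q_out/(Q_in−Q_out)) ln(V/V₀).
m = m₀ (V₀/V)^(Q_out/(Q_in−Q_out)) = 31.9 × (11.2/27.155)^(1.0939) = 12.107 mg.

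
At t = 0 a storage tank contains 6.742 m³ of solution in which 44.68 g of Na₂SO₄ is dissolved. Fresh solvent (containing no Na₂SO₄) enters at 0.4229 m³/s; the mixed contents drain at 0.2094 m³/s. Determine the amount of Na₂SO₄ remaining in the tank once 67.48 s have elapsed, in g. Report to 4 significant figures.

Let m(t) be the amount of Na₂SO₄. Volume: V(t) = V₀ + (Q_in − Q_out) t = 6.742 + 0.213500 t; V(67.48) = 21.1490 m³.
Species balance (pure solvent in): dm/dt = −Q_out · m/V(t).
dm/m = −Q_out dt/(V₀ + 0.213500 t); integrating gives ln(m/m₀) = −(Q_out/(Q_in−Q_out)) ln(V/V₀).
m = m₀ (V₀/V)^(Q_out/(Q_in−Q_out)) = 44.68 × (6.742/21.1490)^(0.980796) = 14.5595 g.

14.56 g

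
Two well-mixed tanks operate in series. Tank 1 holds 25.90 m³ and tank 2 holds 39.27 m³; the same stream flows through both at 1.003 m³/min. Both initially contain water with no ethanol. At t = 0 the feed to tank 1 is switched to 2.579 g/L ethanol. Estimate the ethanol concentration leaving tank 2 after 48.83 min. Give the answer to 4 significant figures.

Time constants: τᵢ = Vᵢ/Q for each well-mixed tank.
τ₁ = 25.90/1.003 = 25.8225 min; τ₂ = 39.27/1.003 = 39.1525 min.
Tank 1: C₁ = C_in(1 − e^(−t/τ₁)). Tank 2 (τ₁ ≠ τ₂): C₂ = C_in[1 − (τ₁ e^(−t/τ₁) − τ₂ e^(−t/τ₂))/(τ₁ − τ₂)].
At t = 48.83: e^(−t/τ₁) = 0.150923, e^(−t/τ₂) = 0.287316.
C₂ = 2.579·[1 − (25.8225·0.150923 − 39.1525·0.287316)/(-13.3300)] = 2.579·0.448468 = 1.15660 g/L.

1.157 g/L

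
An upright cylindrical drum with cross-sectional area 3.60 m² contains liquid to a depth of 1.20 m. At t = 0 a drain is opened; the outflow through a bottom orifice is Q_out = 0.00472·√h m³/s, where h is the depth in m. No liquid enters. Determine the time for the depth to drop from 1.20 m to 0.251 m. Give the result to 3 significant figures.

907 s

A dh/dt = −Q_out = −0.00472 √h.
∫ h^(−1/2) dh = −(0.00472/A) ∫ dt, giving 2√h = 2√h₀ − (0.00472/A) t.
t = 2A(√h₀ − √h)/0.00472 = 2·3.60·(√1.20 − √0.251)/0.00472
  = 7.2000 × (1.0954 − 0.50100) / 0.00472 = 906.78 s.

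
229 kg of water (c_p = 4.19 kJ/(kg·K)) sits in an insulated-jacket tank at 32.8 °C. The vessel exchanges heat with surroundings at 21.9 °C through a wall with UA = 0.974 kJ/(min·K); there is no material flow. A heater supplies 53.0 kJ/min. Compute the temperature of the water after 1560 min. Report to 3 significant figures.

67.4 °C

Energy balance: M c_p dT/dt = −UA(T − T_amb) + Q̇.
dT/dt = (T_ss − T)/τ with T_ss = T_amb + Q̇/UA = 21.9 + 53.0/0.974 = 76.315 °C, τ = M c_p/UA = 229·4.19/0.974 = 985.12 min.
Integrating: T(t) = T_ss + (T₀ − T_ss) e^(−t/τ).
T(1560) = 76.315 + (-43.515)·0.20524 = 67.384 °C.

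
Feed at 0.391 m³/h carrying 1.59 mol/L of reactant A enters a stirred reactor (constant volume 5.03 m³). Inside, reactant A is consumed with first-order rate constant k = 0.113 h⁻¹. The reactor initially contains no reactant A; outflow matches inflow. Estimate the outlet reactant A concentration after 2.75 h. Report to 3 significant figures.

0.264 mol/L

Accumulation = in − out − consumed: V dC/dt = Q C_in − Q C − k V C.
dC/dt = (Q/V) C_in − (Q/V + k) C; effective rate a = Q/V + k = 0.077734 + 0.113 = 0.19073 h⁻¹.
C_ss = Q C_in/(Q + kV) = 0.64801 mol/L; C(t) = C_ss + (C₀ − C_ss) e^(−a t).
C(2.75) = 0.64801 + (-0.64801)·e^(−0.19073·2.75) = 0.64801 + (-0.64801)·0.59184 = 0.26449 mol/L.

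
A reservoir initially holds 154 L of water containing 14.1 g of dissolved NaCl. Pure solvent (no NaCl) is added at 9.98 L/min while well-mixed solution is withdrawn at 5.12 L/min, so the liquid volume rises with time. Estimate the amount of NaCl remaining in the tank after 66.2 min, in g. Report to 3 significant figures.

Let m(t) be the amount of NaCl. Volume: V(t) = V₀ + (Q_in − Q_out) t = 154 + 4.8600 t; V(66.2) = 475.73 L.
Solute balance: dm/dt = 0 − Q_out C = −Q_out m/V(t).
dm/m = −Q_out dt/(V₀ + 4.8600 t); integrating gives ln(m/m₀) = −(Q_out/(Q_in−Q_out)) ln(V/V₀).
m = m₀ (V₀/V)^(Q_out/(Q_in−Q_out)) = 14.1 × (154/475.73)^(1.0535) = 4.2971 g.

4.30 g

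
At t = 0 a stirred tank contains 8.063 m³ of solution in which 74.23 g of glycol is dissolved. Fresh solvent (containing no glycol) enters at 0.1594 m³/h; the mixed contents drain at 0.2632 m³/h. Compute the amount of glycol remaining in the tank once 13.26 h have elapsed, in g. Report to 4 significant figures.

46.18 g

Let m(t) be the amount of glycol. Volume: V(t) = V₀ + (Q_in − Q_out) t = 8.063 − 0.103800 t; V(13.26) = 6.68661 m³.
No glycol enters, so dm/dt = −Q_out · (m/V).
dm/m = −Q_out dt/(V₀ − 0.103800 t); integrating gives ln(m/m₀) = −(Q_out/(Q_in−Q_out)) ln(V/V₀).
m = m₀ (V₀/V)^(Q_out/(Q_in−Q_out)) = 74.23 × (8.063/6.68661)^(-2.53565) = 46.1802 g.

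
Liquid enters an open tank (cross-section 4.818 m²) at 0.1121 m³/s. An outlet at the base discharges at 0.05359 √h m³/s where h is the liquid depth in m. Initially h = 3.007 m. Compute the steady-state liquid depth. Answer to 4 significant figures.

A dh/dt = Q_in − 0.05359 √h. Steady state requires inflow = outflow:
Q_in = 0.05359 √h_ss ⇒ √h_ss = 0.1121/0.05359 = 2.09181.
h_ss = 2.09181² = 4.37566 m. (Since h₀ = 3.007 m < h_ss, the level will rise toward this value.)

4.376 m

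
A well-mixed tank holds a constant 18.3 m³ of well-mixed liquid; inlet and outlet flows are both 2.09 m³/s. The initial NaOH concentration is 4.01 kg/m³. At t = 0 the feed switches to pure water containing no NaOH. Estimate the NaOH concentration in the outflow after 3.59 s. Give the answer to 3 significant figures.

Transient balance on the dissolved component: V dC/dt = Q(C_in − C).
Time constant τ = V/Q = 18.3/2.09 = 8.7560 s.
Solution: C(t) = C_in + (C₀ − C_in) e^(−t/τ).
C(3.59) = 0 + (4.01 − 0)·e^(−3.59/8.7560) = 0 + (4.0100)·0.66365 = 2.6612 kg/m³.

2.66 kg/m³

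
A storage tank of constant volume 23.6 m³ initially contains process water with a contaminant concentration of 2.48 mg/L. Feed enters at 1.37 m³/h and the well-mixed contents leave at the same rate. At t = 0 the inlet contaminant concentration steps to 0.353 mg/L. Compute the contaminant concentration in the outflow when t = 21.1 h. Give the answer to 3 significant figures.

Transient balance on the dissolved component: V dC/dt = Q(C_in − C).
So dC/dt = (C_in − C)/τ with τ = V/Q = 23.6/1.37 = 17.226 h.
This is linear first-order; C(t) = C_in + (C₀ − C_in) e^(−t/τ).
C(21.1) = 0.353 + (2.48 − 0.353)·e^(−21.1/17.226) = 0.353 + (2.1270)·0.29380 = 0.97790 mg/L.

0.978 mg/L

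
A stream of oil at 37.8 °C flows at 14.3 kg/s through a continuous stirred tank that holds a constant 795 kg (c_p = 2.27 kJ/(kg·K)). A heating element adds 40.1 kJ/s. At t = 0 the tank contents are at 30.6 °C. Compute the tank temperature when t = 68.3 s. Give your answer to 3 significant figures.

M c_p dT/dt = ṁ c_p (T_in − T) + Q̇.
Rearrange: dT/dt = (T_ss − T)/τ with τ = M/ṁ = 55.594 s and T_ss = T_in + Q̇/(ṁ c_p) = 39.035 °C.
T approaches T_ss exponentially: T(t) = T_ss + (T₀ − T_ss) e^(−t/τ).
T(68.3) = 39.035 + (-8.4353)·e^(−68.3/55.594) = 39.035 + (-8.4353)·0.29272 = 36.566 °C.

36.6 °C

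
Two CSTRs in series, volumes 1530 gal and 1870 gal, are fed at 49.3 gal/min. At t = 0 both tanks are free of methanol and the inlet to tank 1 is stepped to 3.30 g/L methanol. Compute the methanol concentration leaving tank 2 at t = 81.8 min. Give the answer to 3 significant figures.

Time constants: τᵢ = Vᵢ/Q for each well-mixed tank.
τ₁ = 1530/49.3 = 31.034 min; τ₂ = 1870/49.3 = 37.931 min.
Solving the cascade with C₁(0)=C₂(0)=0 gives C₂(t) = C_in[1 − (τ₁ e^(−t/τ₁) − τ₂ e^(−t/τ₂))/(τ₁ − τ₂)].
At t = 81.8: e^(−t/τ₁) = 0.071663, e^(−t/τ₂) = 0.11572.
C₂ = 3.30·[1 − (31.034·0.071663 − 37.931·0.11572)/(-6.8966)] = 3.30·0.68600 = 2.2638 g/L.

2.26 g/L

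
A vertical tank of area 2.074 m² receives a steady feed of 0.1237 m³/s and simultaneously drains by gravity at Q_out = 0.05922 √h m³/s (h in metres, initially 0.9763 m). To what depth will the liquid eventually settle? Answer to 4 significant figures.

4.363 m

Volume balance on the tank: A dh/dt = Q_in − 0.05922 √h. At steady state dh/dt = 0:
Q_in = 0.05922 √h_ss ⇒ √h_ss = 0.1237/0.05922 = 2.08882.
h_ss = 2.08882² = 4.36317 m. (Since h₀ = 0.9763 m < h_ss, the level will rise toward this value.)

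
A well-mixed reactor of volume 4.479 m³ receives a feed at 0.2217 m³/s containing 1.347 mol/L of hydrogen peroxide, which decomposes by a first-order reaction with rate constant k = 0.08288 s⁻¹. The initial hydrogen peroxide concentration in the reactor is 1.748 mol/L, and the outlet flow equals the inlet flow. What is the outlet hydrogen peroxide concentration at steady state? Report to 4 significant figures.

0.5037 mol/L

Accumulation = in − out − consumed: V dC/dt = Q C_in − Q C − k V C.
Steady state (dC/dt = 0): C_ss = Q C_in/(Q + kV) = C_in/(1 + kV/Q).
C_ss = 0.2217·1.347/(0.2217 + 0.08288·4.479) = 0.298630/0.592920 = 0.503660 mol/L.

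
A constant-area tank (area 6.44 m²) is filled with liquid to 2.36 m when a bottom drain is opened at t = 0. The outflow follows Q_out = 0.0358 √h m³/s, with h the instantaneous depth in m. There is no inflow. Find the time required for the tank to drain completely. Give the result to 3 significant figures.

Accumulation of liquid (constant cross-section A): A dh/dt = −0.0358 √h.
∫ h^(−1/2) dh = −(0.0358/A) ∫ dt, giving 2√h = 2√h₀ − (0.0358/A) t.
Set h = 0: 2√h₀ = (0.0358/A) t_empty ⇒ t_empty = 2A√h₀/0.0358.
t_empty = 2·6.44·√2.36/0.0358 = 12.880·1.5362/0.0358 = 552.70 s.

553 s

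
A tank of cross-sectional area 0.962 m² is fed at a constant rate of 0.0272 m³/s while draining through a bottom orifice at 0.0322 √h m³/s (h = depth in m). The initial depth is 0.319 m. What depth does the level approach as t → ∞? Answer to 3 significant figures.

A dh/dt = Q_in − 0.0322 √h. Steady state requires inflow = outflow:
Q_in = 0.0322 √h_ss ⇒ √h_ss = 0.0272/0.0322 = 0.84472.
h_ss = 0.84472² = 0.71355 m. (Since h₀ = 0.319 m < h_ss, the level will rise toward this value.)

0.714 m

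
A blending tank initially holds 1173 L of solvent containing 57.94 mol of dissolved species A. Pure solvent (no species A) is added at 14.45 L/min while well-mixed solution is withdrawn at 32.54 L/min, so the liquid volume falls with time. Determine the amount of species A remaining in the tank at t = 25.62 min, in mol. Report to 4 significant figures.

23.46 mol

Total volume: dV/dt = Q_in − Q_out = -18.0900 L/min, so V(t) = 1173 − 18.0900 t and V(25.62) = 709.534 L.
Species balance (pure solvent in): dm/dt = −Q_out · m/V(t).
dm/m = −Q_out dt/(V₀ − 18.0900 t); integrating gives ln(m/m₀) = −(Q_out/(Q_in−Q_out)) ln(V/V₀).
m = m₀ (V₀/V)^(Q_out/(Q_in−Q_out)) = 57.94 × (1173/709.534)^(-1.79878) = 23.4563 mol.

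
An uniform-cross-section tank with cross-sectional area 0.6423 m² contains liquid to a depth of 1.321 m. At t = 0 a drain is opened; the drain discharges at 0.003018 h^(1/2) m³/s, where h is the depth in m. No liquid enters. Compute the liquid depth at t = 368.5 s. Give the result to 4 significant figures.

0.08043 m

A dh/dt = −Q_out = −0.003018 √h.
∫ h^(−1/2) dh = −(0.003018/A) ∫ dt, giving 2√h = 2√h₀ − (0.003018/A) t.
√h = √1.321 − 0.003018·368.5/(2·0.6423) = 1.14935 − 0.865743 = 0.283605.
h = 0.283605² = 0.0804318 m.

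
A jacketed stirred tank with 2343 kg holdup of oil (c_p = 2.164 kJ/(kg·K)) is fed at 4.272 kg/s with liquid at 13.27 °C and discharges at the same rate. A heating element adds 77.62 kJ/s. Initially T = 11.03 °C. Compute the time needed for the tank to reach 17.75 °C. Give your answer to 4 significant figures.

548.0 s

Unsteady energy balance on the tank contents: M c_p dT/dt = ṁ c_p (T_in − T) + 77.62.
τ = M/ṁ = 548.455 s; T_ss = T_in + Q̇/(ṁ c_p) = 21.6662 °C.
T(t) = T_ss + (T₀ − T_ss) e^(−t/τ). Set T = 17.75:
e^(−t/τ) = (17.75 − 21.6662)/(11.03 − 21.6662) = 0.368198
t = −548.455 · ln(0.368198) = 547.980 s.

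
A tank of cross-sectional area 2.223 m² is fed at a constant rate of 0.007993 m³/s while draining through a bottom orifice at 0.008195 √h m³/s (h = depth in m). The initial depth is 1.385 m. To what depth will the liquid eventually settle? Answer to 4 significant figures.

Level balance: A dh/dt = 0.007993 − 0.008195 √h. Setting dh/dt = 0:
Q_in = 0.008195 √h_ss ⇒ √h_ss = 0.007993/0.008195 = 0.975351.
h_ss = 0.975351² = 0.951309 m. (Since h₀ = 1.385 m > h_ss, the level will fall toward this value.)

0.9513 m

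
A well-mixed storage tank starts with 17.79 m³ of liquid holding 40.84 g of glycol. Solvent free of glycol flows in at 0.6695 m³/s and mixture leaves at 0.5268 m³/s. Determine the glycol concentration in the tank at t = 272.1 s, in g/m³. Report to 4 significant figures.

Total volume: dV/dt = Q_in − Q_out = 0.142700 m³/s, so V(t) = 17.79 + 0.142700 t and V(272.1) = 56.6187 m³.
Species balance (pure solvent in): dm/dt = −Q_out · m/V(t).
dm/m = −Q_out dt/(V₀ + 0.142700 t); integrating gives ln(m/m₀) = −(Q_out/(Q_in−Q_out)) ln(V/V₀).
m = m₀ (V₀/V)^(Q_out/(Q_in−Q_out)) = 40.84 × (17.79/56.6187)^(3.69166) = 0.568825 g.
C = m/V = 0.568825/56.6187 = 0.0100466 g/m³.

0.01005 g/m³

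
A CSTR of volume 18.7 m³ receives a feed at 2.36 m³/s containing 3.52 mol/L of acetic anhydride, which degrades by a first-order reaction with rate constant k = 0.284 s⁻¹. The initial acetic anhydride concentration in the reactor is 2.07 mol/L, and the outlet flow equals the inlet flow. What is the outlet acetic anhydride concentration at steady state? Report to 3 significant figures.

1.08 mol/L

V dC/dt = Q(C_in − C) − k V C.
At steady state: 0 = Q C_in − (Q + kV) C_ss, so C_ss = Q C_in/(Q + kV).
C_ss = 2.36·3.52/(2.36 + 0.284·18.7) = 8.3072/7.6708 = 1.0830 mol/L.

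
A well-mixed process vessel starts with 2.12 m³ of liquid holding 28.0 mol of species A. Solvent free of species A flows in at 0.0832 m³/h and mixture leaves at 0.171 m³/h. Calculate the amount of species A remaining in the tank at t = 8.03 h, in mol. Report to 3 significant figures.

12.7 mol

Total volume: dV/dt = Q_in − Q_out = -0.087800 m³/h, so V(t) = 2.12 − 0.087800 t and V(8.03) = 1.4150 m³.
No species A enters, so dm/dt = −Q_out · (m/V).
Separate: dm/m = −Q_out dt/V(t) ⇒ ln(m/m₀) = −(Q_out/(Q_in−Q_out)) ln(V/V₀).
m = m₀ (V₀/V)^(Q_out/(Q_in−Q_out)) = 28.0 × (2.12/1.4150)^(-1.9476) = 12.740 mol.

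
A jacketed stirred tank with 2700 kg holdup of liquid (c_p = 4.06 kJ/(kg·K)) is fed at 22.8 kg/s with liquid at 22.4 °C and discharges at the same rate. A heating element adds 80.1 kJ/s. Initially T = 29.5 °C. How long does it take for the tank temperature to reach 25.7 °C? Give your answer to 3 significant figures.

Energy balance: M c_p dT/dt = ṁ c_p (T_in − T) + 80.1.
τ = M/ṁ = 118.42 s; T_ss = T_in + Q̇/(ṁ c_p) = 23.265 °C.
T(t) = T_ss + (T₀ − T_ss) e^(−t/τ). Set T = 25.7:
e^(−t/τ) = (25.7 − 23.265)/(29.5 − 23.265) = 0.39051
t = −118.42 · ln(0.39051) = 111.35 s.

111 s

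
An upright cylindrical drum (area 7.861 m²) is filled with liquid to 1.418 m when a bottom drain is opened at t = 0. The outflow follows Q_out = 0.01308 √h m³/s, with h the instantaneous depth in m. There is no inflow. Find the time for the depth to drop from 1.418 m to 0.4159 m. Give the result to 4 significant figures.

Volume balance on the tank: A dh/dt = −0.01308 √h.
∫ h^(−1/2) dh = −(0.01308/A) ∫ dt, giving 2√h = 2√h₀ − (0.01308/A) t.
t = 2A(√h₀ − √h)/0.01308 = 2·7.861·(√1.418 − √0.4159)/0.01308
  = 15.7220 × (1.19080 − 0.644903) / 0.01308 = 656.159 s.

656.2 s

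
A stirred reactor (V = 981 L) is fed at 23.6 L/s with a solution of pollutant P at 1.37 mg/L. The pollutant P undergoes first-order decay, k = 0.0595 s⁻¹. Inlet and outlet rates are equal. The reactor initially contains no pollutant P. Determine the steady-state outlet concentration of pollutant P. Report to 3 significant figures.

0.394 mg/L

V dC/dt = Q(C_in − C) − k V C.
At steady state: 0 = Q C_in − (Q + kV) C_ss, so C_ss = Q C_in/(Q + kV).
C_ss = 23.6·1.37/(23.6 + 0.0595·981) = 32.332/81.969 = 0.39444 mg/L.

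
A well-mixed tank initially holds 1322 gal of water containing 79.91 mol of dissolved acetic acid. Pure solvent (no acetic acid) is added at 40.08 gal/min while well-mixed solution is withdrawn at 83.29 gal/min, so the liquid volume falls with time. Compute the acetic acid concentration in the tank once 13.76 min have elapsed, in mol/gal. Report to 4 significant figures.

Let m(t) be the amount of acetic acid. Volume: V(t) = V₀ + (Q_in − Q_out) t = 1322 − 43.2100 t; V(13.76) = 727.430 gal.
Solute balance: dm/dt = 0 − Q_out C = −Q_out m/V(t).
dm/m = −Q_out dt/(V₀ − 43.2100 t); integrating gives ln(m/m₀) = −(Q_out/(Q_in−Q_out)) ln(V/V₀).
m = m₀ (V₀/V)^(Q_out/(Q_in−Q_out)) = 79.91 × (1322/727.430)^(-1.92756) = 25.2647 mol.
C = m/V = 25.2647/727.430 = 0.0347314 mol/gal.

0.03473 mol/gal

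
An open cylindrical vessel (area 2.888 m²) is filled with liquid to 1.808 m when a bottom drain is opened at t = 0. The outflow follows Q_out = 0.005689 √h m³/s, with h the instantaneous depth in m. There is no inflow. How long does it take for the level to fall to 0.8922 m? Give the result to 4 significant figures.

Unsteady balance on liquid volume: A dh/dt = −0.005689 √h.
This is separable: 2 d(√h)/dt = −0.005689/A, so √h = √h₀ − (0.005689/(2A)) t.
t = 2A(√h₀ − √h)/0.005689 = 2·2.888·(√1.808 − √0.8922)/0.005689
  = 5.77600 × (1.34462 − 0.944563) / 0.005689 = 406.173 s.

406.2 s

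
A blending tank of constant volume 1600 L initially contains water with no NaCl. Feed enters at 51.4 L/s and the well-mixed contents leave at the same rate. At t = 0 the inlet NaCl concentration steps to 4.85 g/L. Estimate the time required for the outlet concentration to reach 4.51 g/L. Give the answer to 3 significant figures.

Species balance: V dC/dt = Q(C_in − C) ⇒ τ = V/Q = 31.128 s.
C(t) = C_in + (C₀ − C_in) e^(−t/τ). Set C = 4.51 and solve for t:
e^(−t/τ) = (C − C_in)/(C₀ − C_in) = (4.51 − 4.85)/(0 − 4.85) = 0.070103
t = −τ ln(…) = 31.128 × 2.6578 = 82.733 s.

82.7 s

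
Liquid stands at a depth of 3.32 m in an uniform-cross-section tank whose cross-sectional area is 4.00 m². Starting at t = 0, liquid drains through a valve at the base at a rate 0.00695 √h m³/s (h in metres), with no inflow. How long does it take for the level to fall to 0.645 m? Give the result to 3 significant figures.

With no inflow, A dh/dt = −0.00695 √h.
∫ h^(−1/2) dh = −(0.00695/A) ∫ dt, giving 2√h = 2√h₀ − (0.00695/A) t.
t = 2A(√h₀ − √h)/0.00695 = 2·4.00·(√3.32 − √0.645)/0.00695
  = 8.0000 × (1.8221 − 0.80312) / 0.00695 = 1172.9 s.

1170 s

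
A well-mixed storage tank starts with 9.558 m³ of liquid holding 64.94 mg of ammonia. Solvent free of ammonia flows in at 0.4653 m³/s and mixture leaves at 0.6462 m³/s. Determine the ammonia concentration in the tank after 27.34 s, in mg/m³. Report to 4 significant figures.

Let m(t) be the amount of ammonia. Volume: V(t) = V₀ + (Q_in − Q_out) t = 9.558 − 0.180900 t; V(27.34) = 4.61219 m³.
No ammonia enters, so dm/dt = −Q_out · (m/V).
dm/m = −Q_out dt/(V₀ − 0.180900 t); integrating gives ln(m/m₀) = −(Q_out/(Q_in−Q_out)) ln(V/V₀).
m = m₀ (V₀/V)^(Q_out/(Q_in−Q_out)) = 64.94 × (9.558/4.61219)^(-3.57214) = 4.80922 mg.
C = m/V = 4.80922/4.61219 = 1.04272 mg/m³.

1.043 mg/m³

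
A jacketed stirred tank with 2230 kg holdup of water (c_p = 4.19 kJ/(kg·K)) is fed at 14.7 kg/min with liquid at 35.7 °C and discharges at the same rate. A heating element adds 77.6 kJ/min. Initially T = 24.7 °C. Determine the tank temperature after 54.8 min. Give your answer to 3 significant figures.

28.4 °C

M c_p dT/dt = ṁ c_p (T_in − T) + Q̇.
Rearrange: dT/dt = (T_ss − T)/τ with τ = M/ṁ = 151.70 min and T_ss = T_in + Q̇/(ṁ c_p) = 36.960 °C.
T approaches T_ss exponentially: T(t) = T_ss + (T₀ − T_ss) e^(−t/τ).
T(54.8) = 36.960 + (-12.260)·e^(−54.8/151.70) = 36.960 + (-12.260)·0.69681 = 28.417 °C.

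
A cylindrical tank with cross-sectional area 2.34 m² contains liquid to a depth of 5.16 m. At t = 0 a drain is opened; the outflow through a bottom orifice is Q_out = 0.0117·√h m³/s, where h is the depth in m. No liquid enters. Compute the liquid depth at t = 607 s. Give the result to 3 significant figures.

0.569 m

Unsteady balance on liquid volume: A dh/dt = −0.0117 √h.
∫ h^(−1/2) dh = −(0.0117/A) ∫ dt, giving 2√h = 2√h₀ − (0.0117/A) t.
√h = √5.16 − 0.0117·607/(2·2.34) = 2.2716 − 1.5175 = 0.75406.
h = 0.75406² = 0.56861 m.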